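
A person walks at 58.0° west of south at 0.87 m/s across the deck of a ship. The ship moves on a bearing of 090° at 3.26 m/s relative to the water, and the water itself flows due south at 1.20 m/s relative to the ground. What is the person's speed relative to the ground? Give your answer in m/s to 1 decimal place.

3.0 m/s

In east/north components (m/s): person relative to ship = (-0.738, -0.461); ship relative to water = (3.260, 0.000); water relative to ground = (0.000, -1.200).
Sum = (2.522, -1.661) m/s.
Speed = |(2.522, -1.661)| = 3.020 m/s.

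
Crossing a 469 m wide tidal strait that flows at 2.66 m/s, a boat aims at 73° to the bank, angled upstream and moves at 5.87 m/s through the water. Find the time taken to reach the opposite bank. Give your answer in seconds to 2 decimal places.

The component of the boat's velocity perpendicular to the bank is 5.87 × sin 73° = 5.614 m/s.
The current is parallel to the bank, so it does not affect the crossing time.
Time = 469 / 5.614 = 83.548 s.

83.55 s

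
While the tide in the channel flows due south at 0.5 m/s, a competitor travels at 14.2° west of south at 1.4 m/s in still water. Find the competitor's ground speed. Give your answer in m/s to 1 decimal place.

Taking east as x and north as y: velocity relative to the water = (-0.343, -1.357) m/s; the water relative to ground = (0.000, -0.500) m/s.
Velocity relative to ground = (-0.343, -1.357) + (0.000, -0.500) = (-0.343, -1.857) m/s.
Speed = |(-0.343, -1.857)| = 1.889 m/s.

1.9 m/s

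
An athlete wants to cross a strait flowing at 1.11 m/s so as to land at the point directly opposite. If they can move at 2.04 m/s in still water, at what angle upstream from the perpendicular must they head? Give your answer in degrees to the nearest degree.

33°

To cancel the current, the upstream component of the athlete's velocity must equal the flow: 2.04 sin θ = 1.11.
sin θ = 1.11 / 2.04 = 0.5441.
θ = arcsin(0.5441) = 32.964°.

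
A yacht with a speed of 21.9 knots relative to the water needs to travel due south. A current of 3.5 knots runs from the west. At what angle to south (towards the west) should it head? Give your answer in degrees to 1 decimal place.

The current pushes perpendicular to the desired track; the heading must have a component into the current equal to 3.5 knots: 21.9 sin θ = 3.5.
sin θ = 0.1598, so θ = 9.196°.

9.2°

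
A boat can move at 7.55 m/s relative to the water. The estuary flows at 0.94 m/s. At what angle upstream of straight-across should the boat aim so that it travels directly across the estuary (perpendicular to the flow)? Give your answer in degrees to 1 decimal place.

7.2°

To cancel the current, the upstream component of the boat's velocity must equal the flow: 7.55 sin θ = 0.94.
sin θ = 0.94 / 7.55 = 0.1245.
θ = arcsin(0.1245) = 7.152°.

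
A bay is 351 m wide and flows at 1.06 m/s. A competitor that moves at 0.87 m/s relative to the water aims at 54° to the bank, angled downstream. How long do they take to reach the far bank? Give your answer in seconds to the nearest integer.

499 s

The component of the competitor's velocity perpendicular to the bank is 0.87 × sin 54° = 0.704 m/s.
The current is parallel to the bank, so it does not affect the crossing time.
Time = 351 / 0.704 = 498.689 s.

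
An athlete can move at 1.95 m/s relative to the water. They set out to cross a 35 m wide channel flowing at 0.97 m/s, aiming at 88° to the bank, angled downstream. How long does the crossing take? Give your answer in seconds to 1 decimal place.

18.0 s

The component of the athlete's velocity perpendicular to the bank is 1.95 × sin 88° = 1.949 m/s.
The flow acts along the bank and has no component across it.
Time = 35 / 1.949 = 17.960 s.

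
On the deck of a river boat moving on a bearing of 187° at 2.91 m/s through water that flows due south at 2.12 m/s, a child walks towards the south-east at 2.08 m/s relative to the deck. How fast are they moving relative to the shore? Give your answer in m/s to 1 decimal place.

6.6 m/s

In east/north components (m/s): child relative to river boat = (1.471, -1.471); river boat relative to water = (-0.355, -2.888); water relative to ground = (0.000, -2.120).
Sum = (1.116, -6.479) m/s.
Speed = |(1.116, -6.479)| = 6.575 m/s.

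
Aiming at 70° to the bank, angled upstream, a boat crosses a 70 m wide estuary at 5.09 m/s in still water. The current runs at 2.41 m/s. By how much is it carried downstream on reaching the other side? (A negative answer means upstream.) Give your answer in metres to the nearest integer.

Perpendicular speed = 4.783 m/s; crossing time = 70 / 4.783 = 14.635 s.
Net downstream speed = 0.669 m/s.
Drift = 0.669 × 14.635 = 9.793 m (downstream).

10 m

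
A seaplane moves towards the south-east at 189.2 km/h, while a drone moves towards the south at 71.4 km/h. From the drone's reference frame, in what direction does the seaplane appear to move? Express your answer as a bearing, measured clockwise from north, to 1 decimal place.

115.0°

Taking east as x and north as y: seaplane velocity = (133.785, -133.785) km/h; drone velocity = (0.000, -71.400) km/h.
Velocity of seaplane relative to drone = (133.785, -133.785) − (0.000, -71.400) = (133.785, -62.385) km/h.
Bearing = atan2(133.78, -62.38) = 115.00° clockwise from north.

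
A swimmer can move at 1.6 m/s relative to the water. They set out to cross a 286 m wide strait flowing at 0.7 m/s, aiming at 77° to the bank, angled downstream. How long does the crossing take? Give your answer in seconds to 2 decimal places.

183.45 s

The component of the swimmer's velocity perpendicular to the bank is 1.6 × sin 77° = 1.559 m/s.
Only the cross-stream component determines the crossing time; the current contributes nothing perpendicular to the bank.
Time = 286 / 1.559 = 183.452 s.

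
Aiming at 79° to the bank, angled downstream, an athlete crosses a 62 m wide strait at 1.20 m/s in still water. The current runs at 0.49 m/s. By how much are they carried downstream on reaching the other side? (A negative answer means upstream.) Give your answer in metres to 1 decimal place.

37.8 m

Perpendicular speed = 1.178 m/s; crossing time = 62 / 1.178 = 52.634 s.
Net downstream speed = 0.719 m/s.
Drift = 0.719 × 52.634 = 37.842 m (downstream).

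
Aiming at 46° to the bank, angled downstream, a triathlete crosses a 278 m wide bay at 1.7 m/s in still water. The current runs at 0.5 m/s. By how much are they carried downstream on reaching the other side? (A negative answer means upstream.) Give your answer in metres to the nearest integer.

382 m

Perpendicular speed = 1.223 m/s; crossing time = 278 / 1.223 = 227.333 s.
Net downstream speed = 1.681 m/s.
Drift = 1.681 × 227.333 = 382.128 m (downstream).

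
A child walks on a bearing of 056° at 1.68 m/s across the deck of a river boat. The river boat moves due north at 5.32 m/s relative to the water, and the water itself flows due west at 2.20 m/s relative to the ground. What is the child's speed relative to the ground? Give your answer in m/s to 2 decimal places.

In east/north components (m/s): child relative to river boat = (1.393, 0.939); river boat relative to water = (0.000, 5.320); water relative to ground = (-2.200, 0.000).
Sum = (-0.807, 6.259) m/s.
Speed = |(-0.807, 6.259)| = 6.311 m/s.

6.31 m/s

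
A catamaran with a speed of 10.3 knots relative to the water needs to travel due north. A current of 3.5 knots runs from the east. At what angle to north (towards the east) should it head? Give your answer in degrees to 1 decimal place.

The current pushes perpendicular to the desired track; the heading must have a component into the current equal to 3.5 knots: 10.3 sin θ = 3.5.
sin θ = 0.3398, so θ = 19.865°.

19.9°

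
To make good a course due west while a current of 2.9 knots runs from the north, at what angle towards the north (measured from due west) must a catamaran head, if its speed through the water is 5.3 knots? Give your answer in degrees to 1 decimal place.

33.2°

The current pushes perpendicular to the desired track; the heading must have a component into the current equal to 2.9 knots: 5.3 sin θ = 2.9.
sin θ = 0.5472, so θ = 33.173°.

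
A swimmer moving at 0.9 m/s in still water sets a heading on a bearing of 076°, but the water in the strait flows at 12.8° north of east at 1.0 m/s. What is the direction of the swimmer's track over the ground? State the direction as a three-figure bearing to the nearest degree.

Taking east as x and north as y: velocity relative to the water = (0.873, 0.218) m/s; the water relative to ground = (0.975, 0.222) m/s.
Velocity relative to ground = (0.873, 0.218) + (0.975, 0.222) = (1.848, 0.439) m/s.
Bearing = atan2(1.85, 0.44) = 76.63° clockwise from north.

077°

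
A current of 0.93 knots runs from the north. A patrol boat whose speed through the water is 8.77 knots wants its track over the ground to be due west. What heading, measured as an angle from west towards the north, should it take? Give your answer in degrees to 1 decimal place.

6.1°

The current pushes perpendicular to the desired track; the heading must have a component into the current equal to 0.93 knots: 8.77 sin θ = 0.93.
sin θ = 0.1060, so θ = 6.087°.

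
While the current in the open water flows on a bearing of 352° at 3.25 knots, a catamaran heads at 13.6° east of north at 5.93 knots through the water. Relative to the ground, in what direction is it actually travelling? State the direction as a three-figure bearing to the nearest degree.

006°

Taking east as x and north as y: velocity relative to the water = (1.394, 5.764) knots; the water relative to ground = (-0.452, 3.218) knots.
Velocity relative to ground = (1.394, 5.764) + (-0.452, 3.218) = (0.942, 8.982) knots.
Bearing = atan2(0.94, 8.98) = 5.99° clockwise from north.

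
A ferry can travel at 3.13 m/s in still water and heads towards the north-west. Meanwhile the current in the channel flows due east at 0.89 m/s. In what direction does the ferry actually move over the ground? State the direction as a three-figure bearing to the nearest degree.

Taking east as x and north as y: velocity relative to the water = (-2.213, 2.213) m/s; the water relative to ground = (0.890, 0.000) m/s.
Velocity relative to ground = (-2.213, 2.213) + (0.890, 0.000) = (-1.323, 2.213) m/s.
Bearing = atan2(-1.32, 2.21) = 329.13° clockwise from north.

329°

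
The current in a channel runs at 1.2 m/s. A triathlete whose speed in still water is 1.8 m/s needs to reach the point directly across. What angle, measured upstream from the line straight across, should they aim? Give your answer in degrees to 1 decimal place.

41.8°

To cancel the current, the upstream component of the triathlete's velocity must equal the flow: 1.8 sin θ = 1.2.
sin θ = 1.2 / 1.8 = 0.6667.
θ = arcsin(0.6667) = 41.810°.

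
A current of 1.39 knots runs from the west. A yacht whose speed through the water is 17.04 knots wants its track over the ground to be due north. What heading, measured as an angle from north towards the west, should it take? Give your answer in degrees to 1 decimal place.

The current pushes perpendicular to the desired track; the heading must have a component into the current equal to 1.39 knots: 17.04 sin θ = 1.39.
sin θ = 0.0816, so θ = 4.679°.

4.7°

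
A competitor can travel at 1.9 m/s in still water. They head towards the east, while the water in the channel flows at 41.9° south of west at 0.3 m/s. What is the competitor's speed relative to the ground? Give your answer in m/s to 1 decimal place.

Taking east as x and north as y: velocity relative to the water = (1.900, 0.000) m/s; the water relative to ground = (-0.223, -0.200) m/s.
Velocity relative to ground = (1.900, 0.000) + (-0.223, -0.200) = (1.677, -0.200) m/s.
Speed = |(1.677, -0.200)| = 1.689 m/s.

1.7 m/s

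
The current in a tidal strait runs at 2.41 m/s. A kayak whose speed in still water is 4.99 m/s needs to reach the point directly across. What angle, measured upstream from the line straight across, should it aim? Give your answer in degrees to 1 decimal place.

28.9°

To cancel the current, the upstream component of the kayak's velocity must equal the flow: 4.99 sin θ = 2.41.
sin θ = 2.41 / 4.99 = 0.4830.
θ = arcsin(0.4830) = 28.879°.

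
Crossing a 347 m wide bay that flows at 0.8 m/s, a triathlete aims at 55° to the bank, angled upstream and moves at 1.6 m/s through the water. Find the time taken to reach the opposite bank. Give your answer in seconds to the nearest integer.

The component of the triathlete's velocity perpendicular to the bank is 1.6 × sin 55° = 1.311 m/s.
The current is parallel to the bank, so it does not affect the crossing time.
Time = 347 / 1.311 = 264.755 s.

265 s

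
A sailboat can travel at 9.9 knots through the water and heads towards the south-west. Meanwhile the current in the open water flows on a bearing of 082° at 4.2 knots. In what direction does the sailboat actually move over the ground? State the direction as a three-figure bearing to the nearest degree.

Taking east as x and north as y: velocity relative to the water = (-7.000, -7.000) knots; the water relative to ground = (4.159, 0.585) knots.
Velocity relative to ground = (-7.000, -7.000) + (4.159, 0.585) = (-2.841, -6.416) knots.
Bearing = atan2(-2.84, -6.42) = 203.89° clockwise from north.

204°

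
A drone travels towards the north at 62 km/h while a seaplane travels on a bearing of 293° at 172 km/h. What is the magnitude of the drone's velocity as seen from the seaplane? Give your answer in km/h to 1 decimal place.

Taking east as x and north as y: drone velocity = (0.000, 62.000) km/h; seaplane velocity = (-158.327, 67.206) km/h.
Velocity of drone relative to seaplane = (0.000, 62.000) − (-158.327, 67.206) = (158.327, -5.206) km/h.
Magnitude = |(158.327, -5.206)| = 158.412 km/h.

158.4 km/h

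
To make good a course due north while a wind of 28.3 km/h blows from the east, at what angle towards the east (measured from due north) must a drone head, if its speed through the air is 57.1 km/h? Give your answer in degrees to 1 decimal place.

29.7°

The wind pushes perpendicular to the desired track; the heading must have a component into the wind equal to 28.3 km/h: 57.1 sin θ = 28.3.
sin θ = 0.4956, so θ = 29.711°.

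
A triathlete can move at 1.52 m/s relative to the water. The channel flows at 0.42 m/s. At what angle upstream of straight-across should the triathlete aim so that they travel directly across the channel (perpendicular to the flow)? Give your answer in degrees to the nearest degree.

To cancel the current, the upstream component of the triathlete's velocity must equal the flow: 1.52 sin θ = 0.42.
sin θ = 0.42 / 1.52 = 0.2763.
θ = arcsin(0.2763) = 16.040°.

16°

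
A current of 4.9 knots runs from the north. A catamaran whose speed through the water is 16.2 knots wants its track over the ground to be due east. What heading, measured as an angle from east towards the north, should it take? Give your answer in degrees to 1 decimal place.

17.6°

The current pushes perpendicular to the desired track; the heading must have a component into the current equal to 4.9 knots: 16.2 sin θ = 4.9.
sin θ = 0.3025, so θ = 17.606°.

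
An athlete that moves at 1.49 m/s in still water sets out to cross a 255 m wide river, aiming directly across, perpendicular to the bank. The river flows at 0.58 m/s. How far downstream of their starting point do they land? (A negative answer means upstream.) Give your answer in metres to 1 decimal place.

99.3 m

Perpendicular speed = 1.490 m/s; crossing time = 255 / 1.490 = 171.141 s.
Net downstream speed = 0.580 m/s.
Drift = 0.580 × 171.141 = 99.262 m (downstream).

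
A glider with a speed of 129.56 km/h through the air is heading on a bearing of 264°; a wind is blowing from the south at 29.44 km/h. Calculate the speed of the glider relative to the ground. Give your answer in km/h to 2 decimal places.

129.83 km/h

Taking east as x and north as y: velocity relative to the air = (-128.850, -13.543) km/h; the air relative to ground = (0.000, 29.440) km/h.
Velocity relative to ground = (-128.850, -13.543) + (0.000, 29.440) = (-128.850, 15.897) km/h.
Speed = |(-128.850, 15.897)| = 129.827 km/h.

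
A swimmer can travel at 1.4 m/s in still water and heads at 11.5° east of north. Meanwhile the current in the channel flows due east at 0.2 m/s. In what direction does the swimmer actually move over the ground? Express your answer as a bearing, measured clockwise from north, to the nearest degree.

019°

Taking east as x and north as y: velocity relative to the water = (0.279, 1.372) m/s; the water relative to ground = (0.200, 0.000) m/s.
Velocity relative to ground = (0.279, 1.372) + (0.200, 0.000) = (0.479, 1.372) m/s.
Bearing = atan2(0.48, 1.37) = 19.25° clockwise from north.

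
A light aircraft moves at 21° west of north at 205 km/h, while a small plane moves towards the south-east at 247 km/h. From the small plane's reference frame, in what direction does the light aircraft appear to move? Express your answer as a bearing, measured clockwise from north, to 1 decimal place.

Taking east as x and north as y: light aircraft velocity = (-73.465, 191.384) km/h; small plane velocity = (174.655, -174.655) km/h.
Velocity of light aircraft relative to small plane = (-73.465, 191.384) − (174.655, -174.655) = (-248.121, 366.039) km/h.
Bearing = atan2(-248.12, 366.04) = 325.87° clockwise from north.

325.9°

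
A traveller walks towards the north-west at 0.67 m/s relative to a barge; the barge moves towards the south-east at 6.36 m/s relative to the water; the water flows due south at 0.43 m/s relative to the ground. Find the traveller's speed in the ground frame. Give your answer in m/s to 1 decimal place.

6.0 m/s

In east/north components (m/s): traveller relative to barge = (-0.474, 0.474); barge relative to water = (4.497, -4.497); water relative to ground = (0.000, -0.430).
Sum = (4.023, -4.453) m/s.
Speed = |(4.023, -4.453)| = 6.002 m/s.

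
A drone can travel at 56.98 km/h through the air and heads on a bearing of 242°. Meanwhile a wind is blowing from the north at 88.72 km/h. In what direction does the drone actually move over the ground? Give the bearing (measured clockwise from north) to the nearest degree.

Taking east as x and north as y: velocity relative to the air = (-50.310, -26.750) km/h; the air relative to ground = (0.000, -88.720) km/h.
Velocity relative to ground = (-50.310, -26.750) + (0.000, -88.720) = (-50.310, -115.470) km/h.
Bearing = atan2(-50.31, -115.47) = 203.54° clockwise from north.

204°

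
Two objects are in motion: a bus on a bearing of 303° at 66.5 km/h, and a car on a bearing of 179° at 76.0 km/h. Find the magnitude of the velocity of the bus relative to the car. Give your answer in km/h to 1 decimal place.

Taking east as x and north as y: bus velocity = (-55.772, 36.218) km/h; car velocity = (1.326, -75.988) km/h.
Velocity of bus relative to car = (-55.772, 36.218) − (1.326, -75.988) = (-57.098, 112.207) km/h.
Magnitude = |(-57.098, 112.207)| = 125.899 km/h.

125.9 km/h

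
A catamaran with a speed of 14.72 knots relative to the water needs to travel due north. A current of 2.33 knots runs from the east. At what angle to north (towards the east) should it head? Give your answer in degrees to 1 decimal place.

The current pushes perpendicular to the desired track; the heading must have a component into the current equal to 2.33 knots: 14.72 sin θ = 2.33.
sin θ = 0.1583, so θ = 9.108°.

9.1°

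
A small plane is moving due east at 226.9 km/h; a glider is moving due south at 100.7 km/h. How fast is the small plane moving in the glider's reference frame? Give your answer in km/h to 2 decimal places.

Taking east as x and north as y: small plane velocity = (226.900, 0.000) km/h; glider velocity = (0.000, -100.700) km/h.
Velocity of small plane relative to glider = (226.900, 0.000) − (0.000, -100.700) = (226.900, 100.700) km/h.
Magnitude = |(226.900, 100.700)| = 248.242 km/h.

248.24 km/h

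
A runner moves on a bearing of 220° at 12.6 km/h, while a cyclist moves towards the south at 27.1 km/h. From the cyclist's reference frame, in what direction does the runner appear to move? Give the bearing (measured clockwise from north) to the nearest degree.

Taking east as x and north as y: runner velocity = (-8.099, -9.652) km/h; cyclist velocity = (0.000, -27.100) km/h.
Velocity of runner relative to cyclist = (-8.099, -9.652) − (0.000, -27.100) = (-8.099, 17.448) km/h.
Bearing = atan2(-8.10, 17.45) = 335.10° clockwise from north.

335°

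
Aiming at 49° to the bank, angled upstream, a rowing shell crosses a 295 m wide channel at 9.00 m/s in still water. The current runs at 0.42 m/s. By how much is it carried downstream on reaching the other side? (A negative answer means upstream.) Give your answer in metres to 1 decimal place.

Perpendicular speed = 6.792 m/s; crossing time = 295 / 6.792 = 43.431 s.
Net downstream speed = -5.485 m/s.
Drift = -5.485 × 43.431 = -238.199 m (upstream).

-238.2 m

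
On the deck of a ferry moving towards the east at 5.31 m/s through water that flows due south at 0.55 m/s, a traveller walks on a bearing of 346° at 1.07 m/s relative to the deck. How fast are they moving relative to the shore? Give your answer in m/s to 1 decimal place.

In east/north components (m/s): traveller relative to ferry = (-0.259, 1.038); ferry relative to water = (5.310, 0.000); water relative to ground = (0.000, -0.550).
Sum = (5.051, 0.488) m/s.
Speed = |(5.051, 0.488)| = 5.075 m/s.

5.1 m/s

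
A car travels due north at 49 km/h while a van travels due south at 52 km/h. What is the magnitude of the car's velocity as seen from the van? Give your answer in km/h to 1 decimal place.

Taking east as x and north as y: car velocity = (0.000, 49.000) km/h; van velocity = (0.000, -52.000) km/h.
Velocity of car relative to van = (0.000, 49.000) − (0.000, -52.000) = (0.000, 101.000) km/h.
Magnitude = |(0.000, 101.000)| = 101.000 km/h.

101.0 km/h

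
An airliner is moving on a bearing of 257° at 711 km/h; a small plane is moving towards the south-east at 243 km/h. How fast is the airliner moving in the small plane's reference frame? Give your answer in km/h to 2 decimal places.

864.69 km/h

Taking east as x and north as y: airliner velocity = (-692.777, -159.940) km/h; small plane velocity = (171.827, -171.827) km/h.
Velocity of airliner relative to small plane = (-692.777, -159.940) − (171.827, -171.827) = (-864.604, 11.887) km/h.
Magnitude = |(-864.604, 11.887)| = 864.686 km/h.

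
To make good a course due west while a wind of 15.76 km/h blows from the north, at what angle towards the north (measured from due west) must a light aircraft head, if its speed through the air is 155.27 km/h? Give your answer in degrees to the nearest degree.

The wind pushes perpendicular to the desired track; the heading must have a component into the wind equal to 15.76 km/h: 155.27 sin θ = 15.76.
sin θ = 0.1015, so θ = 5.826°.

6°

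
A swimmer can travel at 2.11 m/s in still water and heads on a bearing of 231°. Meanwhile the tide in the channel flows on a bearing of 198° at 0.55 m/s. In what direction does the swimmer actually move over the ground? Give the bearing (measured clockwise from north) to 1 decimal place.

224.4°

Taking east as x and north as y: velocity relative to the water = (-1.640, -1.328) m/s; the water relative to ground = (-0.170, -0.523) m/s.
Velocity relative to ground = (-1.640, -1.328) + (-0.170, -0.523) = (-1.810, -1.851) m/s.
Bearing = atan2(-1.81, -1.85) = 224.36° clockwise from north.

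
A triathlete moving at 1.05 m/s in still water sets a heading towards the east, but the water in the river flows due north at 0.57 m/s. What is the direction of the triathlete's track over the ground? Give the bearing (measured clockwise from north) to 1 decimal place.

061.5°

Taking east as x and north as y: velocity relative to the water = (1.050, 0.000) m/s; the water relative to ground = (0.000, 0.570) m/s.
Velocity relative to ground = (1.050, 0.000) + (0.000, 0.570) = (1.050, 0.570) m/s.
Bearing = atan2(1.05, 0.57) = 61.50° clockwise from north.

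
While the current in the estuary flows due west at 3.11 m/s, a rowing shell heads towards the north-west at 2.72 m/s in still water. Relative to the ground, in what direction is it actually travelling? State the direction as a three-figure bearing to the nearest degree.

Taking east as x and north as y: velocity relative to the water = (-1.923, 1.923) m/s; the water relative to ground = (-3.110, 0.000) m/s.
Velocity relative to ground = (-1.923, 1.923) + (-3.110, 0.000) = (-5.033, 1.923) m/s.
Bearing = atan2(-5.03, 1.92) = 290.91° clockwise from north.

291°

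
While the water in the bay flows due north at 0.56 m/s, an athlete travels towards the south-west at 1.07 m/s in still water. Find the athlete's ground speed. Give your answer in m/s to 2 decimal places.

0.78 m/s

Taking east as x and north as y: velocity relative to the water = (-0.757, -0.757) m/s; the water relative to ground = (0.000, 0.560) m/s.
Velocity relative to ground = (-0.757, -0.757) + (0.000, 0.560) = (-0.757, -0.197) m/s.
Speed = |(-0.757, -0.197)| = 0.782 m/s.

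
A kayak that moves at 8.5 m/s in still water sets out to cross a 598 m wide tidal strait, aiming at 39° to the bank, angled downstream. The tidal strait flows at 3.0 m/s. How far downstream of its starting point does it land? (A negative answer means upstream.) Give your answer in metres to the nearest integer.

Perpendicular speed = 5.349 m/s; crossing time = 598 / 5.349 = 111.792 s.
Net downstream speed = 9.606 m/s.
Drift = 9.606 × 111.792 = 1073.844 m (downstream).

1074 m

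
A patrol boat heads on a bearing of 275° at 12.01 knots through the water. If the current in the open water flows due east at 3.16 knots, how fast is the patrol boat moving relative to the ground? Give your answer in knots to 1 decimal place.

8.9 knots

Taking east as x and north as y: velocity relative to the water = (-11.964, 1.047) knots; the water relative to ground = (3.160, 0.000) knots.
Velocity relative to ground = (-11.964, 1.047) + (3.160, 0.000) = (-8.804, 1.047) knots.
Speed = |(-8.804, 1.047)| = 8.866 knots.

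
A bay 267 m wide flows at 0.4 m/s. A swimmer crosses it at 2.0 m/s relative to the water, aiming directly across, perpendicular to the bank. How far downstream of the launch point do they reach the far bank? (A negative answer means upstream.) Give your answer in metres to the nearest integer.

53 m

Perpendicular speed = 2.000 m/s; crossing time = 267 / 2.000 = 133.500 s.
Net downstream speed = 0.400 m/s.
Drift = 0.400 × 133.500 = 53.400 m (downstream).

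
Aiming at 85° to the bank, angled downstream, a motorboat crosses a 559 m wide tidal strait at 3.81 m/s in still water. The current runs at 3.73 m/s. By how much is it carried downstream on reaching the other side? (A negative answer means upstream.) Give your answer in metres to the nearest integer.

598 m

Perpendicular speed = 3.796 m/s; crossing time = 559 / 3.796 = 147.280 s.
Net downstream speed = 4.062 m/s.
Drift = 4.062 × 147.280 = 598.259 m (downstream).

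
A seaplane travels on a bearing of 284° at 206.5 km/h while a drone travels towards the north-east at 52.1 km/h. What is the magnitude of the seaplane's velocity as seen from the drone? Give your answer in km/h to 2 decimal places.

Taking east as x and north as y: seaplane velocity = (-200.366, 49.957) km/h; drone velocity = (36.840, 36.840) km/h.
Velocity of seaplane relative to drone = (-200.366, 49.957) − (36.840, 36.840) = (-237.206, 13.117) km/h.
Magnitude = |(-237.206, 13.117)| = 237.569 km/h.

237.57 km/h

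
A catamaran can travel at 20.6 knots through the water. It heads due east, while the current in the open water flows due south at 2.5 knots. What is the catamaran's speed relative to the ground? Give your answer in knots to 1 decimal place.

Taking east as x and north as y: velocity relative to the water = (20.600, 0.000) knots; the water relative to ground = (0.000, -2.500) knots.
Velocity relative to ground = (20.600, 0.000) + (0.000, -2.500) = (20.600, -2.500) knots.
Speed = |(20.600, -2.500)| = 20.751 knots.

20.8 knots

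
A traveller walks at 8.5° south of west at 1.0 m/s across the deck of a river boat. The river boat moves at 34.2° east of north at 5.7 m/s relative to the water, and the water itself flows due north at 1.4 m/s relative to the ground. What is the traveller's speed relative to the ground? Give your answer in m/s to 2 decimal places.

In east/north components (m/s): traveller relative to river boat = (-0.989, -0.148); river boat relative to water = (3.204, 4.714); water relative to ground = (0.000, 1.400).
Sum = (2.215, 5.967) m/s.
Speed = |(2.215, 5.967)| = 6.364 m/s.

6.36 m/s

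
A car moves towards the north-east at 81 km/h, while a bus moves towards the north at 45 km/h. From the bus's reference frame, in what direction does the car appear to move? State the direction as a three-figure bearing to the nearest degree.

Taking east as x and north as y: car velocity = (57.276, 57.276) km/h; bus velocity = (0.000, 45.000) km/h.
Velocity of car relative to bus = (57.276, 57.276) − (0.000, 45.000) = (57.276, 12.276) km/h.
Bearing = atan2(57.28, 12.28) = 77.90° clockwise from north.

078°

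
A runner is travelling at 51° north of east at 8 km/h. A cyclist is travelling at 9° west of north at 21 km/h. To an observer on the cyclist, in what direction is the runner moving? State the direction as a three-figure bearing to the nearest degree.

Taking east as x and north as y: runner velocity = (5.035, 6.217) km/h; cyclist velocity = (-3.285, 20.741) km/h.
Velocity of runner relative to cyclist = (5.035, 6.217) − (-3.285, 20.741) = (8.320, -14.524) km/h.
Bearing = atan2(8.32, -14.52) = 150.20° clockwise from north.

150°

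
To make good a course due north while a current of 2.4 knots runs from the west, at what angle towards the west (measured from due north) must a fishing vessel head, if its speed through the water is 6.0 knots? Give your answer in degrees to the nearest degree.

24°

The current pushes perpendicular to the desired track; the heading must have a component into the current equal to 2.4 knots: 6.0 sin θ = 2.4.
sin θ = 0.4000, so θ = 23.578°.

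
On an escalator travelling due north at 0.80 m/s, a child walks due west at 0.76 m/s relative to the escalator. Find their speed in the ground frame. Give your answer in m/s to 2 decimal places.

1.10 m/s

Taking east as x and north as y: escalator velocity = (0.000, 0.800) m/s; child velocity relative to escalator = (-0.760, 0.000) m/s.
Velocity relative to ground = (0.000, 0.800) + (-0.760, 0.000) = (-0.760, 0.800) m/s.
Speed = |(-0.760, 0.800)| = 1.103 m/s.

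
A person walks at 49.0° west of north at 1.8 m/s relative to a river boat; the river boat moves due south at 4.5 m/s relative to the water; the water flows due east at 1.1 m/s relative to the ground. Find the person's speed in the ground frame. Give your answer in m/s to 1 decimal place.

In east/north components (m/s): person relative to river boat = (-1.358, 1.181); river boat relative to water = (0.000, -4.500); water relative to ground = (1.100, 0.000).
Sum = (-0.258, -3.319) m/s.
Speed = |(-0.258, -3.319)| = 3.329 m/s.

3.3 m/s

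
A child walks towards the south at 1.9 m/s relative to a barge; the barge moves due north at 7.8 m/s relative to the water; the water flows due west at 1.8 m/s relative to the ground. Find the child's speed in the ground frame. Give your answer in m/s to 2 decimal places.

In east/north components (m/s): child relative to barge = (0.000, -1.900); barge relative to water = (0.000, 7.800); water relative to ground = (-1.800, 0.000).
Sum = (-1.800, 5.900) m/s.
Speed = |(-1.800, 5.900)| = 6.168 m/s.

6.17 m/s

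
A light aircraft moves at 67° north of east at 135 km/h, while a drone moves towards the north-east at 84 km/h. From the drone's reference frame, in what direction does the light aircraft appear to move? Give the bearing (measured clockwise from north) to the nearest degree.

354°

Taking east as x and north as y: light aircraft velocity = (52.749, 124.268) km/h; drone velocity = (59.397, 59.397) km/h.
Velocity of light aircraft relative to drone = (52.749, 124.268) − (59.397, 59.397) = (-6.648, 64.871) km/h.
Bearing = atan2(-6.65, 64.87) = 354.15° clockwise from north.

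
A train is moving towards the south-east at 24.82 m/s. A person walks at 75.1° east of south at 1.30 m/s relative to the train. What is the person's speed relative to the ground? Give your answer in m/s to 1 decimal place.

Taking east as x and north as y: train velocity = (17.550, -17.550) m/s; person velocity relative to train = (1.256, -0.334) m/s.
Velocity relative to ground = (17.550, -17.550) + (1.256, -0.334) = (18.807, -17.885) m/s.
Speed = |(18.807, -17.885)| = 25.953 m/s.

26.0 m/s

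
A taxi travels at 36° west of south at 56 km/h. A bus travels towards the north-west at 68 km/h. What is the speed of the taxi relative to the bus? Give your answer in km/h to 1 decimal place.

94.6 km/h

Taking east as x and north as y: taxi velocity = (-32.916, -45.305) km/h; bus velocity = (-48.083, 48.083) km/h.
Velocity of taxi relative to bus = (-32.916, -45.305) − (-48.083, 48.083) = (15.167, -93.388) km/h.
Magnitude = |(15.167, -93.388)| = 94.612 km/h.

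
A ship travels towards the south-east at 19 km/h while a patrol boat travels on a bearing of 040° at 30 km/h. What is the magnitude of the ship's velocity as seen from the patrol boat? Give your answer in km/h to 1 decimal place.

Taking east as x and north as y: ship velocity = (13.435, -13.435) km/h; patrol boat velocity = (19.284, 22.981) km/h.
Velocity of ship relative to patrol boat = (13.435, -13.435) − (19.284, 22.981) = (-5.849, -36.416) km/h.
Magnitude = |(-5.849, -36.416)| = 36.883 km/h.

36.9 km/h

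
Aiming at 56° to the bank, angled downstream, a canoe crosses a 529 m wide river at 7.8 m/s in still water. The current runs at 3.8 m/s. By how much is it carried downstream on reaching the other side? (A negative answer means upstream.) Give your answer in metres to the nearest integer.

668 m

Perpendicular speed = 6.466 m/s; crossing time = 529 / 6.466 = 81.806 s.
Net downstream speed = 8.162 m/s.
Drift = 8.162 × 81.806 = 667.679 m (downstream).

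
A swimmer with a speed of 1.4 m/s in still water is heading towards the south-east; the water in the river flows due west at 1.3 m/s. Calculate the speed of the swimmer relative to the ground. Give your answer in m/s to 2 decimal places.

1.04 m/s

Taking east as x and north as y: velocity relative to the water = (0.990, -0.990) m/s; the water relative to ground = (-1.300, 0.000) m/s.
Velocity relative to ground = (0.990, -0.990) + (-1.300, 0.000) = (-0.310, -0.990) m/s.
Speed = |(-0.310, -0.990)| = 1.037 m/s.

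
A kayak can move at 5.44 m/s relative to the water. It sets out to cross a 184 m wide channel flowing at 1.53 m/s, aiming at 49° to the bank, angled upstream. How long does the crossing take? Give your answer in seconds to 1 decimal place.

The component of the kayak's velocity perpendicular to the bank is 5.44 × sin 49° = 4.106 m/s.
Only the cross-stream component determines the crossing time; the current contributes nothing perpendicular to the bank.
Time = 184 / 4.106 = 44.817 s.

44.8 s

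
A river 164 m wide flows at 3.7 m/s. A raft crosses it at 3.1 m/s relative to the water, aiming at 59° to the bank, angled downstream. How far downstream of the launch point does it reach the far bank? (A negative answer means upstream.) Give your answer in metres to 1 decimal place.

Perpendicular speed = 2.657 m/s; crossing time = 164 / 2.657 = 61.719 s.
Net downstream speed = 5.297 m/s.
Drift = 5.297 × 61.719 = 326.900 m (downstream).

326.9 m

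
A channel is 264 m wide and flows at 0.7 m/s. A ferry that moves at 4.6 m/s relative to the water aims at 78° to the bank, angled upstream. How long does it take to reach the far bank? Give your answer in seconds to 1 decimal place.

The component of the ferry's velocity perpendicular to the bank is 4.6 × sin 78° = 4.499 m/s.
Only the cross-stream component determines the crossing time; the current contributes nothing perpendicular to the bank.
Time = 264 / 4.499 = 58.673 s.

58.7 s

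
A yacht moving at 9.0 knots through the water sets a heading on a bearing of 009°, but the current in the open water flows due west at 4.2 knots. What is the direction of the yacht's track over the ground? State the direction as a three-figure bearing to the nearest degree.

343°

Taking east as x and north as y: velocity relative to the water = (1.408, 8.889) knots; the water relative to ground = (-4.200, 0.000) knots.
Velocity relative to ground = (1.408, 8.889) + (-4.200, 0.000) = (-2.792, 8.889) knots.
Bearing = atan2(-2.79, 8.89) = 342.56° clockwise from north.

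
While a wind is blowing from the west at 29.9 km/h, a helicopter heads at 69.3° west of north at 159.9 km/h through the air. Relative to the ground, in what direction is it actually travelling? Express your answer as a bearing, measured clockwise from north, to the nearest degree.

Taking east as x and north as y: velocity relative to the air = (-149.578, 56.521) km/h; the air relative to ground = (29.900, 0.000) km/h.
Velocity relative to ground = (-149.578, 56.521) + (29.900, 0.000) = (-119.678, 56.521) km/h.
Bearing = atan2(-119.68, 56.52) = 295.28° clockwise from north.

295°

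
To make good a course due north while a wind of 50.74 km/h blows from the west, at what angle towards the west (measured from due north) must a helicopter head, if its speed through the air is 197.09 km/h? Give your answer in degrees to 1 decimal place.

14.9°

The wind pushes perpendicular to the desired track; the heading must have a component into the wind equal to 50.74 km/h: 197.09 sin θ = 50.74.
sin θ = 0.2574, so θ = 14.919°.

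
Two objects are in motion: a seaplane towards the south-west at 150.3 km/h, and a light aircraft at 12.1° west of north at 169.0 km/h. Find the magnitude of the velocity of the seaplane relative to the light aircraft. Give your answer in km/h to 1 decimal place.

280.6 km/h

Taking east as x and north as y: seaplane velocity = (-106.278, -106.278) km/h; light aircraft velocity = (-35.426, 165.245) km/h.
Velocity of seaplane relative to light aircraft = (-106.278, -106.278) − (-35.426, 165.245) = (-70.853, -271.524) km/h.
Magnitude = |(-70.853, -271.524)| = 280.616 km/h.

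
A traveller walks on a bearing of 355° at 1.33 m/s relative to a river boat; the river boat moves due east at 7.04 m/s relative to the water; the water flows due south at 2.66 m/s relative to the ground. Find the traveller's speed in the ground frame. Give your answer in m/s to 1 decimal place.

7.1 m/s

In east/north components (m/s): traveller relative to river boat = (-0.116, 1.325); river boat relative to water = (7.040, 0.000); water relative to ground = (0.000, -2.660).
Sum = (6.924, -1.335) m/s.
Speed = |(6.924, -1.335)| = 7.052 m/s.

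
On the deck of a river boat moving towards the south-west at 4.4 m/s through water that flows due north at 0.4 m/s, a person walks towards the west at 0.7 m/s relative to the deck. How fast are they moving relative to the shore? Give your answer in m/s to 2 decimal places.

In east/north components (m/s): person relative to river boat = (-0.700, 0.000); river boat relative to water = (-3.111, -3.111); water relative to ground = (0.000, 0.400).
Sum = (-3.811, -2.711) m/s.
Speed = |(-3.811, -2.711)| = 4.677 m/s.

4.68 m/s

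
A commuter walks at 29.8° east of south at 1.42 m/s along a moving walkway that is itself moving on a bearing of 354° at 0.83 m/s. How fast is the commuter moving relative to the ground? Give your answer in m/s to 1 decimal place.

Taking east as x and north as y: moving walkway velocity = (-0.087, 0.825) m/s; commuter velocity relative to moving walkway = (0.706, -1.232) m/s.
Velocity relative to ground = (-0.087, 0.825) + (0.706, -1.232) = (0.619, -0.407) m/s.
Speed = |(0.619, -0.407)| = 0.741 m/s.

0.7 m/s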